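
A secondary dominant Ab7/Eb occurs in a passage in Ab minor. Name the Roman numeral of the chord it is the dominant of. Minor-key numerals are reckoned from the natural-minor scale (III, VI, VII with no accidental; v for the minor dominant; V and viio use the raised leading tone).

The chord is a dominant seventh chord on Ab.
A dominant resolves down a perfect fifth: Ab → Db. In Ab minor, Db is scale degree 4, i.e. iv.

iv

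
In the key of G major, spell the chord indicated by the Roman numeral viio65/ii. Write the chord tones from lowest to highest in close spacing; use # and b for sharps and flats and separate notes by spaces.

B D F G#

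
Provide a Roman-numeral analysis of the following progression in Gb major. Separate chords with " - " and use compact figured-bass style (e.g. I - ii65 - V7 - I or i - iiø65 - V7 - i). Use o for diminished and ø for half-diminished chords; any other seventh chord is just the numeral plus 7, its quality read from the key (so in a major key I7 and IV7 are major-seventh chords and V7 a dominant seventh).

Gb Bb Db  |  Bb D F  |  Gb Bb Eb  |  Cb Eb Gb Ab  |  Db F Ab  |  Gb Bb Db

Gb-Bb-Db: root Gb is the tonic; major triad there is I.
Bb-D-F: a major triad on Bb, the applied dominant of vi → V/vi.
Gb-Bb-Eb: root Eb is the submediant; minor triad there is vi6.
Cb-Eb-Gb-Ab: root Ab is the supertonic; minor seventh chord there is ii65.
Db-F-Ab: root Db is the dominant; major triad there is V.
Gb-Bb-Db has root Gb, degree 1 in Gb major, so I.

I - V/vi - vi6 - ii65 - V - I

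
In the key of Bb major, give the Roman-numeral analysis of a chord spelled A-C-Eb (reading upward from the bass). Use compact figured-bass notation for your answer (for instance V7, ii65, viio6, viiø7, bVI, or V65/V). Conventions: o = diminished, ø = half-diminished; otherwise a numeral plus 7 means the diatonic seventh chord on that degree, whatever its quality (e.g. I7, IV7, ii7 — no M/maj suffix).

viio

The pitches A-C-Eb form a diminished triad rooted on A.
A is scale degree 7 in Bb major, and a diminished triad on that degree is written viio.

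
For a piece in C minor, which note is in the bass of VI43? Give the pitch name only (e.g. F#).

VI in C minor has root Ab; the chord is Ab-C-Eb-G.
The figure 43 means second inversion — the fifth is in the bass.

Eb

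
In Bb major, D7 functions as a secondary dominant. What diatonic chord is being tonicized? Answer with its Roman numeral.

vi

The chord is a dominant seventh chord on D.
A dominant resolves down a perfect fifth: D → G. In Bb major, G is scale degree 6, i.e. vi.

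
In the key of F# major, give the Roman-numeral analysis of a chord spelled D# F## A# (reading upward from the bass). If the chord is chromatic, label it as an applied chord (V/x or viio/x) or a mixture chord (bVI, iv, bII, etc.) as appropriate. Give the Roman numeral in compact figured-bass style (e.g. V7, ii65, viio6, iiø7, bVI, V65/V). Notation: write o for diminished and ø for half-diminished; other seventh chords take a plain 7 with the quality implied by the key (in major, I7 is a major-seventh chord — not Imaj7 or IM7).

V/ii

Stacked in thirds the chord is D#-F##-A#: a major triad on D#.
D# is not a diatonic chord root with this quality in F# major, but it lies a perfect fifth above G# (ii), so the chord functions as an applied dominant of ii.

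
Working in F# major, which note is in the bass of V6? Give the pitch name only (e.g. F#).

V in F# major has root C#; the chord is C#-E#-G#.
The figure 6 means first inversion — the third is in the bass.

E#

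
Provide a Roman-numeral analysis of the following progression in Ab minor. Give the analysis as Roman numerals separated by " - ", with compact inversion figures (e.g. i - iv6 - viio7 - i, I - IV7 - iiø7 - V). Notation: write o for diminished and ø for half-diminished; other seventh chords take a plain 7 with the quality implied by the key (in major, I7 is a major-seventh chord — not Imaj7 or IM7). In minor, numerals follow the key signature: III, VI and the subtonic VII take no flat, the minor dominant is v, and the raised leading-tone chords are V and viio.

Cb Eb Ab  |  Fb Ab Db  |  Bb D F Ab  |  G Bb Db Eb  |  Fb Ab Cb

i6 - iv6 - V7/V - V65 - VI

Cb-Eb-Ab: minor triad on Ab = scale degree 1 → i6.
Fb-Ab-Db has root Db, degree 4 in Ab minor, so iv6.
Bb-D-F-Ab is the secondary dominant of V (dominant seventh chord on Bb): V7/V.
G-Bb-Db-Eb: dominant seventh chord on Eb = scale degree 5 → V65.
Fb-Ab-Cb: major triad on Fb = scale degree 6 → VI.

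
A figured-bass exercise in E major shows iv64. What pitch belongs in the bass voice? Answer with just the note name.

iv in E major has root A; the chord is A-C-E.
The figure 64 means second inversion — the fifth is in the bass.

E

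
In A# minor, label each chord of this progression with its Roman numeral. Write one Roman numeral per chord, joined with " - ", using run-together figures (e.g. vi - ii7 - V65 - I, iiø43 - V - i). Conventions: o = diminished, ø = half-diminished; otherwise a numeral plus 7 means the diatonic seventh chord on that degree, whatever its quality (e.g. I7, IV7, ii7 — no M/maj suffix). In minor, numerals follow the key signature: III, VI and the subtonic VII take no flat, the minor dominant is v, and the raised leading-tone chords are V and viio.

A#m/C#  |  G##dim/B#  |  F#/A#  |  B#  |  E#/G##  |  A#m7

i6 - viio6 - VI6 - V/V - V6 - i7

A#m/C#: root A# is the tonic; minor triad there is i6.
G##dim/B#: diminished triad on G## = scale degree 7 → viio6.
F#/A#: major triad on F# = scale degree 6 → VI6.
B# is the secondary dominant of V (major triad on B#): V/V.
E#/G## has root E#, degree 5 in A# minor, so V6.
A#m7: minor seventh chord on A# = scale degree 1 → i7.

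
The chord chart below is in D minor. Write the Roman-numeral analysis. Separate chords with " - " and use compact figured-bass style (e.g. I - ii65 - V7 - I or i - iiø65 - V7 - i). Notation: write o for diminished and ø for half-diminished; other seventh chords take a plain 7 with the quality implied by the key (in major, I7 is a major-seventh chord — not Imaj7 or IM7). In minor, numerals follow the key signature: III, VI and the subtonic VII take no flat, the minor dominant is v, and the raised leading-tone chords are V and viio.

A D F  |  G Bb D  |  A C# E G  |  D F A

A-D-F has root D, degree 1 in D minor, so i64.
G-Bb-D has root G, degree 4 in D minor, so iv.
A-C#-E-G has root A, degree 5 in D minor, so V7.
D-F-A has root D, degree 1 in D minor, so i.

i64 - iv - V7 - i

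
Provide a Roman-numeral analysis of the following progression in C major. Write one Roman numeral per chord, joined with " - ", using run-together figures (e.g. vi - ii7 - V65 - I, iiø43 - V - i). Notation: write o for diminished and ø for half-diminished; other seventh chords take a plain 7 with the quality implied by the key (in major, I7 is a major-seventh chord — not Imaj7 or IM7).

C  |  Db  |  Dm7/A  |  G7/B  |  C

I - bII - ii43 - V65 - I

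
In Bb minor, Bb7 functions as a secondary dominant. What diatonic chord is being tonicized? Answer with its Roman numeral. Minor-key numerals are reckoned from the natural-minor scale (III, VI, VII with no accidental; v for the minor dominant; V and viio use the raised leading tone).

iv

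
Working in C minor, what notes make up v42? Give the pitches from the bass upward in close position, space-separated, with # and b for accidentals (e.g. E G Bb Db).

The numeral's case and figure indicate a minor seventh chord. In C minor its root, the fifth degree, is G.
That chord is spelled G-Bb-D-F.
The figured bass 42 indicates third inversion, placing the seventh (F) in the bass: F-G-Bb-D.

F G Bb D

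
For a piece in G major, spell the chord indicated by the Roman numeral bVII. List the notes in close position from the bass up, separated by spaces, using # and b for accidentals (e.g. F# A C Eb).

bVII is a major triad on the lowered seventh degree (the subtonic), borrowed from the parallel minor. In G major that root is F.
So the chord is F-A-C.

F A C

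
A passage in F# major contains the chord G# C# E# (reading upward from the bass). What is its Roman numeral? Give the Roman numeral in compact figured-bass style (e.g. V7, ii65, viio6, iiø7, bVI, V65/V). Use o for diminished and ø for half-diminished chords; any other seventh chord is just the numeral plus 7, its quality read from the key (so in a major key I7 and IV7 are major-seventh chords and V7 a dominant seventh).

V64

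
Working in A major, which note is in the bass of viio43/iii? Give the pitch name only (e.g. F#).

F#

The applied chord viio43/iii is rooted on B#: B#-D#-F#-A.
The figure 43 means second inversion — the fifth is in the bass.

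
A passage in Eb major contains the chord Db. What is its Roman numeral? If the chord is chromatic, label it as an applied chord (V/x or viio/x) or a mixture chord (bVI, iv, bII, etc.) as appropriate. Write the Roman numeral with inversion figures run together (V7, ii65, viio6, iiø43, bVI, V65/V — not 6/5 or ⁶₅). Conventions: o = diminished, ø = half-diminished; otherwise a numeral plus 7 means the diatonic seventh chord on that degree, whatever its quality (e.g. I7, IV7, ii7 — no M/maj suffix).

bVII

The pitches Db-F-Ab form a major triad rooted on Db.
Db is the lowered seventh degree of Eb major (diatonic 7 would be D). This is a major triad on the lowered seventh degree (the subtonic), borrowed from the parallel minor.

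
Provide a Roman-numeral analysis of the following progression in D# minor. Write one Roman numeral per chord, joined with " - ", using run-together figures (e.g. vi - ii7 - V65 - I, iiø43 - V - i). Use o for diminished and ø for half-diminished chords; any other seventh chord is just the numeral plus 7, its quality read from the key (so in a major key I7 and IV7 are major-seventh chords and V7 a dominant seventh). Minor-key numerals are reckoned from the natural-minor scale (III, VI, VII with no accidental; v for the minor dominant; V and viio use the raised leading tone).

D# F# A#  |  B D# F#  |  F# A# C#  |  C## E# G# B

i - VI - III - viio7

D#-F#-A#: root D# is the tonic; minor triad there is i.
B-D#-F# has root B, degree 6 in D# minor, so VI.
F#-A#-C#: major triad on F# = scale degree 3 → III.
C##-E#-G#-B: fully diminished seventh chord on C## = scale degree 7 → viio7.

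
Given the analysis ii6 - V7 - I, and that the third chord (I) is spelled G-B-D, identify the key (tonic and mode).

The chord G is a major triad rooted on G; its label is I.
If G is scale degree 1 and the mode makes that degree carry a major triad, the tonic is G and the mode is major.

G major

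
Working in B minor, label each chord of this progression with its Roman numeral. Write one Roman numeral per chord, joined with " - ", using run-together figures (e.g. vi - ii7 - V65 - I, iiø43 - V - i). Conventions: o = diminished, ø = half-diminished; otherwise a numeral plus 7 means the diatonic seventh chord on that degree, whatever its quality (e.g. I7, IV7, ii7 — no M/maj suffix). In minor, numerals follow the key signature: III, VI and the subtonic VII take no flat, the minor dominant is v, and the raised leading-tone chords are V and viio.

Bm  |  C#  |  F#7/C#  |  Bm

i - V/V - V43 - i

Bm: minor triad on B = scale degree 1 → i.
C#: a major triad on C#, the applied dominant of V → V/V.
F#7/C# has root F#, degree 5 in B minor, so V43.
Bm has root B, degree 1 in B minor, so i.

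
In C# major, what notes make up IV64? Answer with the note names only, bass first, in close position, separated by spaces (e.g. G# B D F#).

C# F# A#

The numeral's case and figure indicate a major triad. In C# major its root, scale degree 4, is F#.
That chord is spelled F#-A#-C#.
With the 64 figure the chord is in second inversion; from the bass C# upward in close position it reads C#-F#-A#.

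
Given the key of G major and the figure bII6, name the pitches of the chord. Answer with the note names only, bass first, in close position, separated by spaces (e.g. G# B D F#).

C Eb Ab

Scale degree 2 in G major is A; lowering it a half step gives Ab. bII6 is the Neapolitan sixth — a major triad on the lowered second degree, here in its customary first inversion.
So the chord is Ab-C-Eb.
With the 6 figure the chord is in first inversion; from the bass C upward in close position it reads C-Eb-Ab.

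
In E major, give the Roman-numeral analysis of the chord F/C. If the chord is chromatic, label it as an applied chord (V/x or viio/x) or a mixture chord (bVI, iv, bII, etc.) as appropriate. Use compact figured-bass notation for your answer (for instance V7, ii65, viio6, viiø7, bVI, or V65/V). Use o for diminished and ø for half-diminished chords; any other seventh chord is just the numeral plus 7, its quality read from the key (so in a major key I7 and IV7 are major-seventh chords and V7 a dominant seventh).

Stacked in thirds the chord is F-A-C: a major triad on F.
F is the lowered second degree of E major (diatonic 2 would be F#). This is the Neapolitan chord — a major triad on the lowered second degree.
With C in the bass the chord is in second inversion, so the figured bass is 64.

bII64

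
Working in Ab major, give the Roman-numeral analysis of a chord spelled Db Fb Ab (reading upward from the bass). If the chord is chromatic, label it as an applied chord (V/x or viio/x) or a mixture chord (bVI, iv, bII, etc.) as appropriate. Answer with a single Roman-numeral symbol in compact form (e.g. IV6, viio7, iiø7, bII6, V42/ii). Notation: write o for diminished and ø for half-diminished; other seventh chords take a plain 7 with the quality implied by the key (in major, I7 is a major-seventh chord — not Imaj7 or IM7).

Stacked in thirds the chord is Db-Fb-Ab: a minor triad on Db.
Db is the fourth degree of Ab major. This is the minor subdominant, borrowed from the parallel minor.

iv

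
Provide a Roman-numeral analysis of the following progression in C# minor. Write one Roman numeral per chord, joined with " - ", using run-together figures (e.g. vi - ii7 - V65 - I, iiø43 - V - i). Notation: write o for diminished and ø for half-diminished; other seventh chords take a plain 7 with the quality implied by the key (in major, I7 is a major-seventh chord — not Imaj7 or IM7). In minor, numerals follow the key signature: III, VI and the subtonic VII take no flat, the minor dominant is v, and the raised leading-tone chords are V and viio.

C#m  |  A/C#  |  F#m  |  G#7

i - VI6 - iv - V7

C#m: minor triad on C# = scale degree 1 → i.
A/C#: major triad on A = scale degree 6 → VI6.
F#m: root F# is the subdominant; minor triad there is iv.
G#7 has root G#, degree 5 in C# minor, so V7.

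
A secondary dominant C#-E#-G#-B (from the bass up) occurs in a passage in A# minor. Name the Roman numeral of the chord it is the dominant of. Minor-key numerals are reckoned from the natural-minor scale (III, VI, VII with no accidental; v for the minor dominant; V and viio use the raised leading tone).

VI

The chord is a dominant seventh chord on C#.
A dominant resolves down a perfect fifth: C# → F#. In A# minor, F# is scale degree 6, i.e. VI.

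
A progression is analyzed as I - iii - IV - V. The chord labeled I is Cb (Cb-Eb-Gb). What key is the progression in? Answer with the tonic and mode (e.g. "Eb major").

Cb major

The anchor chord is a major triad on Cb, labeled I.
If Cb is scale degree 1 and the mode makes that degree carry a major triad, the tonic is Cb and the mode is major.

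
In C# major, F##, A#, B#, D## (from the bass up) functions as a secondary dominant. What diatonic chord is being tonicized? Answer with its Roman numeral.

iii

The chord is a dominant seventh chord on B#.
A dominant resolves down a perfect fifth: B# → E#. In C# major, E# is scale degree 3, i.e. iii.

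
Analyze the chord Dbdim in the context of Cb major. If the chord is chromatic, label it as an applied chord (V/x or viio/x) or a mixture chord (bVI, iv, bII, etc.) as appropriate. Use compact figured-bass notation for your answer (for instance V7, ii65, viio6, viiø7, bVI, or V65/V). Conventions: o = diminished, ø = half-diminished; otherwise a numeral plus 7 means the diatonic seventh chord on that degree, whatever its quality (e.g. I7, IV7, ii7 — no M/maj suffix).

iio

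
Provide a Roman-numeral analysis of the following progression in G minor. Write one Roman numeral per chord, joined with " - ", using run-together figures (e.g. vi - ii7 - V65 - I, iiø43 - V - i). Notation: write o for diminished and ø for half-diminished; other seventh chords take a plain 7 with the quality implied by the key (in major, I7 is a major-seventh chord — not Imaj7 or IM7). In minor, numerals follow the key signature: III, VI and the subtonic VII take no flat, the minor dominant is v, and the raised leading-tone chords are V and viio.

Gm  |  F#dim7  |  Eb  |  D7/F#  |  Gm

Gm: root G is the tonic; minor triad there is i.
F#dim7: root F# is the leading tone; fully diminished seventh chord there is viio7.
Eb: major triad on Eb = scale degree 6 → VI.
D7/F#: root D is the dominant; dominant seventh chord there is V65.
Gm: minor triad on G = scale degree 1 → i.

i - viio7 - VI - V65 - i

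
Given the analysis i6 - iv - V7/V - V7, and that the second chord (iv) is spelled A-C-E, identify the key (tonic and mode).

E minor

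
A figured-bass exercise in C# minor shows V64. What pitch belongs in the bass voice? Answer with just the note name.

D#

V in C# minor has root G#; the chord is G#-B#-D#.
The figure 64 means second inversion — the fifth is in the bass.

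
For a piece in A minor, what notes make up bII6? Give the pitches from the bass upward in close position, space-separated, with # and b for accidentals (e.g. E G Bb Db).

bII6 is the Neapolitan sixth — a major triad on the lowered second degree, here in its customary first inversion. In A minor that root is Bb.
So the chord is Bb-D-F, a major triad.
The figured bass 6 indicates first inversion, placing the third (D) in the bass: D-F-Bb.

D F Bb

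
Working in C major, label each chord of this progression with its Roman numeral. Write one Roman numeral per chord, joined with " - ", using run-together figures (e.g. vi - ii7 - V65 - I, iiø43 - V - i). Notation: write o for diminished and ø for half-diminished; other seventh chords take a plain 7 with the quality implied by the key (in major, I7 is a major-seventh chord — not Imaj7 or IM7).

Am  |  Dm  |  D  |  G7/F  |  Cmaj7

vi - ii - V/V - V42 - I7

Am: minor triad on A = scale degree 6 → vi.
Dm has root D, degree 2 in C major, so ii.
D is the secondary dominant of V (major triad on D): V/V.
G7/F has root G, degree 5 in C major, so V42.
Cmaj7 has root C, degree 1 in C major, so I7.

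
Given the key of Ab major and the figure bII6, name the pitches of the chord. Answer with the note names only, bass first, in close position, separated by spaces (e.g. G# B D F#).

Db Fb Bbb

bII6 is the Neapolitan sixth — a major triad on the lowered second degree, here in its customary first inversion. In Ab major that root is Bbb.
So the chord is Bbb-Db-Fb, a major triad.
The figured bass 6 indicates first inversion, placing the third (Db) in the bass: Db-Fb-Bbb.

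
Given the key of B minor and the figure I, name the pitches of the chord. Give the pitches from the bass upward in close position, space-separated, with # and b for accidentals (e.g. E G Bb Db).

B D# F#

I is the major tonic (Picardy third), borrowed from the parallel major. In B minor that root is B.
So the chord is B-D#-F#, a major triad.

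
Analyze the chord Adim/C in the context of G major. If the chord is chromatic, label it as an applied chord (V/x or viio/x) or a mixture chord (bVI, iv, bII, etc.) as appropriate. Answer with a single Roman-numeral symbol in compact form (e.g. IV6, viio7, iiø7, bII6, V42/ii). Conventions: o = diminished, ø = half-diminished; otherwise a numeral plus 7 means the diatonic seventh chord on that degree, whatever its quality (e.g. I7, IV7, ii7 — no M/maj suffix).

iio6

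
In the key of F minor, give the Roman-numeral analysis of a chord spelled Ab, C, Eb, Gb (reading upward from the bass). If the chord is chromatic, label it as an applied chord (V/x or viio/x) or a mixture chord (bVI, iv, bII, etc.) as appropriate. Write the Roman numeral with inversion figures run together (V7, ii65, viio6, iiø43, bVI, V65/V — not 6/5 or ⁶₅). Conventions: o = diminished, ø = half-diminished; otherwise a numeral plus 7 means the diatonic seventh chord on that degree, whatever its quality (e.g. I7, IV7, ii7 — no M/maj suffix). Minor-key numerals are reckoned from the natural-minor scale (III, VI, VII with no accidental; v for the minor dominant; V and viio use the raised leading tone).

V7/VI

The pitches Ab-C-Eb-Gb form a dominant seventh chord rooted on Ab.
Ab is not a diatonic chord root with this quality in F minor, but it lies a perfect fifth above Db (VI), so the chord functions as an applied dominant of VI.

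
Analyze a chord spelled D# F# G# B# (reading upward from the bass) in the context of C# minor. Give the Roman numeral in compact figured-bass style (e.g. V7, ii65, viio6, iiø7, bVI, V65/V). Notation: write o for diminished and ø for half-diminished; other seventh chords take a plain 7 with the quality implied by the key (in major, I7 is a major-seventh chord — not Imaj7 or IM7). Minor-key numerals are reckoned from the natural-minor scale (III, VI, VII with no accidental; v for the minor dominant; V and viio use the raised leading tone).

Stacked in thirds the chord is G#-B#-D#-F#: a dominant seventh chord on G#.
G# is scale degree 5 in C# minor, and a dominant seventh chord on that degree is written V7.
With D# in the bass the chord is in second inversion, so the figured bass is 43.

V43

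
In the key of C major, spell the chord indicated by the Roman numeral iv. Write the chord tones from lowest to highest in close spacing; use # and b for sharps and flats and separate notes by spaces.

iv is the minor subdominant, borrowed from the parallel minor. In C major that root is F.
So the chord is F-Ab-C.

F Ab C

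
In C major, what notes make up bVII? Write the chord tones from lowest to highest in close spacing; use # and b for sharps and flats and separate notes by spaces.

Bb D F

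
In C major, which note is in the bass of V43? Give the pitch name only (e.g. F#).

D

V in C major has root G; the chord is G-B-D-F.
The figure 43 means second inversion — the fifth is in the bass.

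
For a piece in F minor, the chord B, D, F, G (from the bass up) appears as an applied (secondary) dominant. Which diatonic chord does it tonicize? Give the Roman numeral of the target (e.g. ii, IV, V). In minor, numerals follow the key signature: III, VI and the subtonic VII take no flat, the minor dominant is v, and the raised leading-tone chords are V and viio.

V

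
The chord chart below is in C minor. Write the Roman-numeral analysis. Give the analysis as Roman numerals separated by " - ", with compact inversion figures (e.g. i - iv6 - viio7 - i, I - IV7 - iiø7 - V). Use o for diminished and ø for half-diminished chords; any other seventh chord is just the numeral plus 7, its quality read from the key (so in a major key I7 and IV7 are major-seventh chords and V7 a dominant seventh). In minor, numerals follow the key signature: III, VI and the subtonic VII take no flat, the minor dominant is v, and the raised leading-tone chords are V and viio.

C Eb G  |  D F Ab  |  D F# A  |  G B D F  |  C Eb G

C-Eb-G has root C, degree 1 in C minor, so i.
D-F-Ab has root D, degree 2 in C minor, so iio.
D-F#-A: a major triad on D, the applied dominant of V → V/V.
G-B-D-F has root G, degree 5 in C minor, so V7.
C-Eb-G: minor triad on C = scale degree 1 → i.

i - iio - V/V - V7 - i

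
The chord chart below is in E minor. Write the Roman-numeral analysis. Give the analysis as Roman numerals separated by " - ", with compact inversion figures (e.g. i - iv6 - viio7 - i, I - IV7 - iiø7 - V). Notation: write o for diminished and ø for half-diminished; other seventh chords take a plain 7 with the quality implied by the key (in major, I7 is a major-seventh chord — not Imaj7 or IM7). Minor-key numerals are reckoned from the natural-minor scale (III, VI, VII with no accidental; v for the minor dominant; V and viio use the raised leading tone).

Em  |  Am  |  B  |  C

Em: minor triad on E = scale degree 1 → i.
Am: minor triad on A = scale degree 4 → iv.
B: major triad on B = scale degree 5 → V.
C: root C is the submediant; major triad there is VI.

i - iv - V - VI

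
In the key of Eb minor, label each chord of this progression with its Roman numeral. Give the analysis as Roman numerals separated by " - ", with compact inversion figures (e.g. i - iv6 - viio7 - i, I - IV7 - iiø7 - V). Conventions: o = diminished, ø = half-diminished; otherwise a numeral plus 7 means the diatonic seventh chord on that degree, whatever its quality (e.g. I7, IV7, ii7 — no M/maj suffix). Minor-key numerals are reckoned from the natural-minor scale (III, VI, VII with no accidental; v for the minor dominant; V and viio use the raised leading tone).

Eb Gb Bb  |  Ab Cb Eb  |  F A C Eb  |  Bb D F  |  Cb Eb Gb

i - iv - V7/V - V - VI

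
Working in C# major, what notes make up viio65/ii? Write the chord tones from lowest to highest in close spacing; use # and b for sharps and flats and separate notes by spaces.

E# G# B C##

viio65/ii is a secondary leading-tone chord. The target ii is D# in C# major; the applied chord is rooted a semitone below, on C##.
Building a fully diminished seventh chord on C## gives C##-E#-G#-B.
The figured bass 65 indicates first inversion, placing the third (E#) in the bass: E#-G#-B-C##.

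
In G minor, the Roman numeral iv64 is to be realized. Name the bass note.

G

iv in G minor has root C; the chord is C-Eb-G.
The figure 64 means second inversion — the fifth is in the bass.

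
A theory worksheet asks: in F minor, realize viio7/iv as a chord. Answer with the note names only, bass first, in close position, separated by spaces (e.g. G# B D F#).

The slash marks an applied leading-tone chord: viio of iv. In F minor, iv is Bb, so the leading tone to it is A, a half step below.
Building a fully diminished seventh chord on A gives A-C-Eb-Gb.

A C Eb Gb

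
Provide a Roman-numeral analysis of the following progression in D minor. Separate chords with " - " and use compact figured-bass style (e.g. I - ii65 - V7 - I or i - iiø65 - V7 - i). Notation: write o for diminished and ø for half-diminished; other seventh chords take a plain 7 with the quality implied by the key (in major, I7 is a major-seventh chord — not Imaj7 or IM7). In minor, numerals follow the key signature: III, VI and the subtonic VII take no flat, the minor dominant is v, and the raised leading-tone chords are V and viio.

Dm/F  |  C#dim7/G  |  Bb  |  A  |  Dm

Dm/F has root D, degree 1 in D minor, so i6.
C#dim7/G: fully diminished seventh chord on C# = scale degree 7 → viio43.
Bb: major triad on Bb = scale degree 6 → VI.
A: root A is the dominant; major triad there is V.
Dm: root D is the tonic; minor triad there is i.

i6 - viio43 - VI - V - i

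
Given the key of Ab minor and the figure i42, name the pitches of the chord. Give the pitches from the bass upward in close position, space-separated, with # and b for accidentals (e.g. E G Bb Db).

The numeral's case and figure indicate a minor seventh chord. In Ab minor its root, the tonic, is Ab.
Stacking thirds from Ab gives Ab-Cb-Eb-Gb.
The figured bass 42 indicates third inversion, placing the seventh (Gb) in the bass: Gb-Ab-Cb-Eb.

Gb Ab Cb Eb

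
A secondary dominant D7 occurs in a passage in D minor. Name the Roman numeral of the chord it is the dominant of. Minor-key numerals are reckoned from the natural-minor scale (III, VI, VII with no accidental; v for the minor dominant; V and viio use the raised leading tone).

The chord is a dominant seventh chord on D.
A dominant resolves down a perfect fifth: D → G. In D minor, G is scale degree 4, i.e. iv.

iv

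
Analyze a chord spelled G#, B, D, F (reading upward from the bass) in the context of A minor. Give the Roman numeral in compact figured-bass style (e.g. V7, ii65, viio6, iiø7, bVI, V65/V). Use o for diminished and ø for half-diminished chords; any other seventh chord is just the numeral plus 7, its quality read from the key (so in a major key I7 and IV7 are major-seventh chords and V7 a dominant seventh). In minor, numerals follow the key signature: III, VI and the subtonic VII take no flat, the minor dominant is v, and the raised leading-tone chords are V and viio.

Stacked in thirds the chord is G#-B-D-F: a fully diminished seventh chord on G#.
G# is scale degree 7 in A minor, and a fully diminished seventh chord on that degree is written viio7.

viio7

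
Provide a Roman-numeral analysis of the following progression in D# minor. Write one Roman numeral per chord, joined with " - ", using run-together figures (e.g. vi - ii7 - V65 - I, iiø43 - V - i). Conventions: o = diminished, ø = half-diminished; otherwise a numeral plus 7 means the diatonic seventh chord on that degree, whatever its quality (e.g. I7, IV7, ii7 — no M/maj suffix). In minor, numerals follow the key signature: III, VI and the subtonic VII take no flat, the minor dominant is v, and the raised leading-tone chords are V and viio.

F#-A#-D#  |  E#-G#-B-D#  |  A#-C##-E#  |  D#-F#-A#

i6 - iiø7 - V - i

F#-A#-D#: minor triad on D# = scale degree 1 → i6.
E#-G#-B-D#: half-diminished seventh chord on E# = scale degree 2 → iiø7.
A#-C##-E# has root A#, degree 5 in D# minor, so V.
D#-F#-A#: root D# is the tonic; minor triad there is i.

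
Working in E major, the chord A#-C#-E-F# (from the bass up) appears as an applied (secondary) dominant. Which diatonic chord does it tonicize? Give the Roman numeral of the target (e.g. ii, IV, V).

The chord is a dominant seventh chord on F#.
A dominant resolves down a perfect fifth: F# → B. In E major, B is scale degree 5, i.e. V.

V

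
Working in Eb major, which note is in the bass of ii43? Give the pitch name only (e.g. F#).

C

ii in Eb major has root F; the chord is F-Ab-C-Eb.
The figure 43 means second inversion — the fifth is in the bass.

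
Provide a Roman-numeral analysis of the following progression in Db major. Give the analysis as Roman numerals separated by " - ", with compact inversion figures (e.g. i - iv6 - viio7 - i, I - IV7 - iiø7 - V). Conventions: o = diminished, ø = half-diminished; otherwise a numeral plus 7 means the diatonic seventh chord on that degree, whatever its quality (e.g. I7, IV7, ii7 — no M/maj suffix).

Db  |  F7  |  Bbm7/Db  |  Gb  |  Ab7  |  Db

I - V7/vi - vi65 - IV - V7 - I

Db has root Db, degree 1 in Db major, so I.
F7: a dominant seventh chord on F, the applied dominant of vi → V7/vi.
Bbm7/Db: root Bb is the submediant; minor seventh chord there is vi65.
Gb has root Gb, degree 4 in Db major, so IV.
Ab7: dominant seventh chord on Ab = scale degree 5 → V7.
Db: root Db is the tonic; major triad there is I.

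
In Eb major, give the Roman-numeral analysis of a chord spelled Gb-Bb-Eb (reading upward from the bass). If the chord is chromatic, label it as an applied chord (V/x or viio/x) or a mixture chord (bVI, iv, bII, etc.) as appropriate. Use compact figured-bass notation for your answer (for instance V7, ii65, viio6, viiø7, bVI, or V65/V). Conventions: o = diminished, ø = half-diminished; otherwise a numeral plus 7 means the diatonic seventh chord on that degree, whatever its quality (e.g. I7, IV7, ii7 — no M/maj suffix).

i6

Stacked in thirds the chord is Eb-Gb-Bb: a minor triad on Eb.
Eb is the first degree of Eb major. This is the minor tonic, borrowed from the parallel minor.
With Gb in the bass the chord is in first inversion, so the figured bass is 6.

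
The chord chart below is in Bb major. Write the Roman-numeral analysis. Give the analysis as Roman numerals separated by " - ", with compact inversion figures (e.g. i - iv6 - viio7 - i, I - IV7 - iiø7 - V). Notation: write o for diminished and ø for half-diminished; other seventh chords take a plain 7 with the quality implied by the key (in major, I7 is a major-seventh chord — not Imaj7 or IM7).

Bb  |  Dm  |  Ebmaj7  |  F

I - iii - IV7 - V

Bb: major triad on Bb = scale degree 1 → I.
Dm: minor triad on D = scale degree 3 → iii.
Ebmaj7: root Eb is the subdominant; major seventh chord there is IV7.
F has root F, degree 5 in Bb major, so V.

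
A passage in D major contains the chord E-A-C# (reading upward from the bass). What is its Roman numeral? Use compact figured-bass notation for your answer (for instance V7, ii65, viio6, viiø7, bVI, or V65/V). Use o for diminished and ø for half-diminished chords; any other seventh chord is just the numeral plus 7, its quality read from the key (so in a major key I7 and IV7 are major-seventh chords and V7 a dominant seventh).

V64

Stacked in thirds the chord is A-C#-E: a major triad on A.
A is scale degree 5 in D major, and a major triad on that degree is written V.
With E in the bass the chord is in second inversion, so the figured bass is 64.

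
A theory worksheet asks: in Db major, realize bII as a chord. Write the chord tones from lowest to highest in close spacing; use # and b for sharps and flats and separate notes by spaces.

Ebb Gb Bbb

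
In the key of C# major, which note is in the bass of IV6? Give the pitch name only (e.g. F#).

IV in C# major has root F#; the chord is F#-A#-C#.
The figure 6 means first inversion — the third is in the bass.

A#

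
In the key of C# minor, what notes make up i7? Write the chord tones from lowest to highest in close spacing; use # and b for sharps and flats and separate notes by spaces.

C# E G# B

In C# minor, the tonic is C#, and the diatonic chord built there is a minor seventh chord.
That chord is spelled C#-E-G#-B.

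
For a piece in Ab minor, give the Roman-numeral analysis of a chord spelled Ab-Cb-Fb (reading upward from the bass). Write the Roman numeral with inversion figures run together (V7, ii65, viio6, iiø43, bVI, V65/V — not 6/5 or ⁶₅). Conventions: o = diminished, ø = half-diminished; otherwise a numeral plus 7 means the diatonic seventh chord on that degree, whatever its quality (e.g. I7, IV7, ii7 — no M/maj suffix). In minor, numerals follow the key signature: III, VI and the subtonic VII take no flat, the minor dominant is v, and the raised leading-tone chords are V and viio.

VI6

The pitches Fb-Ab-Cb form a major triad rooted on Fb.
In Ab minor, Fb is the submediant; the diatonic major triad there is VI.
With Ab in the bass the chord is in first inversion, so the figured bass is 6.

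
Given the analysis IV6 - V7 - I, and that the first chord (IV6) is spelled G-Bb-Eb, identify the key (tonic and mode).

IV6 is given as G-Bb-Eb — a major triad with root Eb.
Counting down 3 scale steps from Eb places the tonic on Bb; a major triad on degree 4 is diatonic only in major.

Bb major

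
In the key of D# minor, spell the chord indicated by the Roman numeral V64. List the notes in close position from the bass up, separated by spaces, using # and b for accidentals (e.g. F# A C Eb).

E# A# C##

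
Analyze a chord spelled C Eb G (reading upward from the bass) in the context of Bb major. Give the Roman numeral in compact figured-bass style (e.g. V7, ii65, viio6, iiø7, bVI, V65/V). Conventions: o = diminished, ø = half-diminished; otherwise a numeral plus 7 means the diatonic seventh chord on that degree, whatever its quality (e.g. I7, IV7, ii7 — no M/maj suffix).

Stacked in thirds the chord is C-Eb-G: a minor triad on C.
In Bb major, C is the supertonic; the diatonic minor triad there is ii.

ii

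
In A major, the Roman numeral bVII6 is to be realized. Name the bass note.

bVII in A major has root G; the chord is G-B-D.
The figure 6 means first inversion — the third is in the bass.

B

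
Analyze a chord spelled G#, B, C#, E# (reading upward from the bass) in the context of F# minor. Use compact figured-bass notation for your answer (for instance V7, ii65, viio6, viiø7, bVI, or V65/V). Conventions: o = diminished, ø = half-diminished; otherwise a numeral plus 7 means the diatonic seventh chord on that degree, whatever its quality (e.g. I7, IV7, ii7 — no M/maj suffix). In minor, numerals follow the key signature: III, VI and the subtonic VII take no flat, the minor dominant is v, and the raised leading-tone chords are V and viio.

V43

Stacked in thirds the chord is C#-E#-G#-B: a dominant seventh chord on C#.
C# is scale degree 5 in F# minor, and a dominant seventh chord on that degree is written V7.
With G# in the bass the chord is in second inversion, so the figured bass is 43.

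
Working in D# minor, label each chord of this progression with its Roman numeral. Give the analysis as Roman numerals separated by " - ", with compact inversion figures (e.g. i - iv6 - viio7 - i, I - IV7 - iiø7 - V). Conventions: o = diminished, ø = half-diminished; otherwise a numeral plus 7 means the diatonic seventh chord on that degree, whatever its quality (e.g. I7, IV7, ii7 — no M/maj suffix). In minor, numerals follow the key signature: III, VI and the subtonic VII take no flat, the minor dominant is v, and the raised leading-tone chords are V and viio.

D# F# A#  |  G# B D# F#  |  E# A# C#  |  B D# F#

D#-F#-A#: root D# is the tonic; minor triad there is i.
G#-B-D#-F#: root G# is the subdominant; minor seventh chord there is iv7.
E#-A#-C#: root A# is the dominant; minor triad there is v64.
B-D#-F# has root B, degree 6 in D# minor, so VI.

i - iv7 - v64 - VI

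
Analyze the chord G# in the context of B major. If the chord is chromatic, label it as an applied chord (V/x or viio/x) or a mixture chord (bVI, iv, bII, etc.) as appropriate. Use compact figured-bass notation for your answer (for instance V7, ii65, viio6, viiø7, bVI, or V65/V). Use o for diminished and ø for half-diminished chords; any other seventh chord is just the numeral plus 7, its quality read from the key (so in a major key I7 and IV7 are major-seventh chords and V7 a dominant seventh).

V/ii

Stacked in thirds the chord is G#-B#-D#: a major triad on G#.
G# is not a diatonic chord root with this quality in B major, but it lies a perfect fifth above C# (ii), so the chord functions as an applied dominant of ii.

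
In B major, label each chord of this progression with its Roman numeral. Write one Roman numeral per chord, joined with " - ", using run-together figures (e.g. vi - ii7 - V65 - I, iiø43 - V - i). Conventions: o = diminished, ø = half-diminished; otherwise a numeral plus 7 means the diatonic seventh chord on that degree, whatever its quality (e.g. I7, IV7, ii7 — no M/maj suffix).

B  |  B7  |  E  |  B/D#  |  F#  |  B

B: root B is the tonic; major triad there is I.
B7: chromatic; B is V of IV, so V7/IV.
E: major triad on E = scale degree 4 → IV.
B/D# has root B, degree 1 in B major, so I6.
F# has root F#, degree 5 in B major, so V.
B has root B, degree 1 in B major, so I.

I - V7/IV - IV - I6 - V - I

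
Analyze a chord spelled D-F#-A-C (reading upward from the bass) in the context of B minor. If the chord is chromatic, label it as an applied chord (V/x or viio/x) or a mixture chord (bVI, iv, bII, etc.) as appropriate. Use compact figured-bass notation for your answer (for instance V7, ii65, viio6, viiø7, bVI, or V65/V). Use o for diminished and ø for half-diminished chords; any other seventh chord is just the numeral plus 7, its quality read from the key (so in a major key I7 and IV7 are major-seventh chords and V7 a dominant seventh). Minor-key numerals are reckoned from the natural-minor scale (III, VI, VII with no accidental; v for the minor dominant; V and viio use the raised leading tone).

V7/VI

The pitches D-F#-A-C form a dominant seventh chord rooted on D.
D is not a diatonic chord root with this quality in B minor, but it lies a perfect fifth above G (VI), so the chord functions as an applied dominant of VI.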